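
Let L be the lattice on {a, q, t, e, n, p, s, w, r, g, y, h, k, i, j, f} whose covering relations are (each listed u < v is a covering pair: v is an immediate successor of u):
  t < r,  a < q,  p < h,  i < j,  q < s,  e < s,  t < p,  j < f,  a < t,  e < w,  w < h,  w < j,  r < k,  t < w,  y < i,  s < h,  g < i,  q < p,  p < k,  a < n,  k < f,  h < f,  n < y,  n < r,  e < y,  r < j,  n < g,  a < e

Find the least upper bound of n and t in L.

r

Common upper bounds of {n, t}: f, j, k, r.
The least among these is r.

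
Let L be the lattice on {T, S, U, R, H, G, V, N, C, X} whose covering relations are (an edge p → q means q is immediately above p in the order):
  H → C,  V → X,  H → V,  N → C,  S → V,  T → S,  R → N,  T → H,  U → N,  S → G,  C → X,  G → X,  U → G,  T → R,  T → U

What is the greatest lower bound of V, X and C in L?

Common lower bounds of {V, X, C}: H, T.
The greatest among these is H.

H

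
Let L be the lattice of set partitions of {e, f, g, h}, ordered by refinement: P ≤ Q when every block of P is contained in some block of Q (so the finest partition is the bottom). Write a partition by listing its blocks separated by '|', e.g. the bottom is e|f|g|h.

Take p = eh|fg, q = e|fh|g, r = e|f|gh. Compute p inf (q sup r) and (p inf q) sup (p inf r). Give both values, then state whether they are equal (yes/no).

q sup r = e|fgh, so p inf (q sup r) = eh|fg inf e|fgh = e|fg|h.
p inf q = e|f|g|h and p inf r = e|f|g|h, so (p inf q) sup (p inf r) = e|f|g|h sup e|f|g|h = e|f|g|h.
Equal: no.

e|fg|h; e|f|g|h; no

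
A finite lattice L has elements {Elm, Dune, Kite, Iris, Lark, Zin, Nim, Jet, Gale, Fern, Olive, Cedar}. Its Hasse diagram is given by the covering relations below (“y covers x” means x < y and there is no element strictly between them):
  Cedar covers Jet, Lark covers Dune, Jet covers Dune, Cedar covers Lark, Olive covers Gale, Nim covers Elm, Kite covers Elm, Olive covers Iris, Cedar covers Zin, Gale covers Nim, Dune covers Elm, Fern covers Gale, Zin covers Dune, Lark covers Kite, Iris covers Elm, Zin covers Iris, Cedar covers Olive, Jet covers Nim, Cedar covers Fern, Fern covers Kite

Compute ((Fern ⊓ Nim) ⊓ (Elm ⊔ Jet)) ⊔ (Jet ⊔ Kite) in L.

Fern ∧ Nim = Nim
Elm ∨ Jet = Jet
Nim ∧ Jet = Nim
Jet ∨ Kite = Cedar
Nim ∨ Cedar = Cedar

Cedar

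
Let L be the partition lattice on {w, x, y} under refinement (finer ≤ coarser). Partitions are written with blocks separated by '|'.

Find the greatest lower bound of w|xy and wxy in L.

w|xy

The meet (common refinement) of w|xy and wxy intersects blocks pairwise, giving w|xy.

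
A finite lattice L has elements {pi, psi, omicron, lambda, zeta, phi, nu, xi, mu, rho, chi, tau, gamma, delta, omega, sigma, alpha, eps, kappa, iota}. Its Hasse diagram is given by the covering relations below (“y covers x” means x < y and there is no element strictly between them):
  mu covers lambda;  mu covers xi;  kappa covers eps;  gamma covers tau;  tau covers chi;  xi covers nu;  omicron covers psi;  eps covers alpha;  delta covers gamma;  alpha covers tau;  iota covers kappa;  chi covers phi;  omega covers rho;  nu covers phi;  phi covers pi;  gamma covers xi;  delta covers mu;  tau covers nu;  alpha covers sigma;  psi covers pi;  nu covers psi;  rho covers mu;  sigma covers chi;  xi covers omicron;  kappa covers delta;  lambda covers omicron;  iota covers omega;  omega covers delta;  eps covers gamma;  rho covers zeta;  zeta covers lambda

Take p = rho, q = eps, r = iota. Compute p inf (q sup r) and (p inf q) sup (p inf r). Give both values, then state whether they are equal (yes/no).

q sup r = iota, so p inf (q sup r) = rho inf iota = rho.
p inf q = xi and p inf r = rho, so (p inf q) sup (p inf r) = xi sup rho = rho.
Equal: yes.

rho; rho; yes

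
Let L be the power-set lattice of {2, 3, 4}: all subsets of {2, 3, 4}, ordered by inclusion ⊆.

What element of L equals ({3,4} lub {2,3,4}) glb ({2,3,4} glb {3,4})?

{3,4}

{3,4} ∨ {2,3,4} = {2,3,4}
{2,3,4} ∧ {3,4} = {3,4}
{2,3,4} ∧ {3,4} = {3,4}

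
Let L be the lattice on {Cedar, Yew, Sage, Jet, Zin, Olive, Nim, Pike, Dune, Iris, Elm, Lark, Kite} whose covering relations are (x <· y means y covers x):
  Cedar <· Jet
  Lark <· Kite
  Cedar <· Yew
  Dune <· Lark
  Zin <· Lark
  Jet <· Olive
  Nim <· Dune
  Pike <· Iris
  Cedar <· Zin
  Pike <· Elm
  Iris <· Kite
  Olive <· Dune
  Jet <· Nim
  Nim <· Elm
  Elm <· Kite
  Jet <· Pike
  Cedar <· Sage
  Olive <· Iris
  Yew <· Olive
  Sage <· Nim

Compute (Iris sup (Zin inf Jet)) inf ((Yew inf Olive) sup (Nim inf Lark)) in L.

Olive

Zin ∧ Jet = Cedar
Iris ∨ Cedar = Iris
Yew ∧ Olive = Yew
Nim ∧ Lark = Nim
Yew ∨ Nim = Dune
Iris ∧ Dune = Olive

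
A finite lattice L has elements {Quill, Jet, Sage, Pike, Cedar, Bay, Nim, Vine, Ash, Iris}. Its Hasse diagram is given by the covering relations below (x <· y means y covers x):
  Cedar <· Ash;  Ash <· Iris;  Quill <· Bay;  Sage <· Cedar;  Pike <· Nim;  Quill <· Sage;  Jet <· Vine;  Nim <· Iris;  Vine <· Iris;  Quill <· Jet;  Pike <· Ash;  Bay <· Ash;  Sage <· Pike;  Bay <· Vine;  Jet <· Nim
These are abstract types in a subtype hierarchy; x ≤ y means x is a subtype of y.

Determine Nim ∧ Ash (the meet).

Pike

Common lower bounds of {Nim, Ash}: Pike, Quill, Sage.
The greatest among these is Pike.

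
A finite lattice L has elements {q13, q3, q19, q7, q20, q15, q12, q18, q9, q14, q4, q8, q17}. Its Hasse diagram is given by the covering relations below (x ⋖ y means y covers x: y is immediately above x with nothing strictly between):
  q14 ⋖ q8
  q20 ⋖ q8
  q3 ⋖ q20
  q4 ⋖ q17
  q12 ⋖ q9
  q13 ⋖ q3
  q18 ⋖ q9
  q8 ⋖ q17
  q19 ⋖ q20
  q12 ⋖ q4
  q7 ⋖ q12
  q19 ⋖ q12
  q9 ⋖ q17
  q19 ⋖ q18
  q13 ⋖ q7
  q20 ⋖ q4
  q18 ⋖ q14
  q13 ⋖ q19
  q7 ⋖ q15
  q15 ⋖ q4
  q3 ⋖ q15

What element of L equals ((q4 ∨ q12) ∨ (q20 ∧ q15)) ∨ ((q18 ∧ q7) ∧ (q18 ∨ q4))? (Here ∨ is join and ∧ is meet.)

q4

q4 ∨ q12 = q4
q20 ∧ q15 = q3
q4 ∨ q3 = q4
q18 ∧ q7 = q13
q18 ∨ q4 = q17
q13 ∧ q17 = q13
q4 ∨ q13 = q4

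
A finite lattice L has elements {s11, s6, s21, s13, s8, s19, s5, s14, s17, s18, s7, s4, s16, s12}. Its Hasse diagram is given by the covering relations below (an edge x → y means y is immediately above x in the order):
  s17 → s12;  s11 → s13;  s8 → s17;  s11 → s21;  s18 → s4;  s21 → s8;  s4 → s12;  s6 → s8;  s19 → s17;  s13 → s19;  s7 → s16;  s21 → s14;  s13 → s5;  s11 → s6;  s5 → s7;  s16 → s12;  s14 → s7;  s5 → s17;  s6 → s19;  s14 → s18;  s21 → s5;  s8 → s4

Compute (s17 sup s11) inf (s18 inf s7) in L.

s21

s17 ∨ s11 = s17
s18 ∧ s7 = s14
s17 ∧ s14 = s21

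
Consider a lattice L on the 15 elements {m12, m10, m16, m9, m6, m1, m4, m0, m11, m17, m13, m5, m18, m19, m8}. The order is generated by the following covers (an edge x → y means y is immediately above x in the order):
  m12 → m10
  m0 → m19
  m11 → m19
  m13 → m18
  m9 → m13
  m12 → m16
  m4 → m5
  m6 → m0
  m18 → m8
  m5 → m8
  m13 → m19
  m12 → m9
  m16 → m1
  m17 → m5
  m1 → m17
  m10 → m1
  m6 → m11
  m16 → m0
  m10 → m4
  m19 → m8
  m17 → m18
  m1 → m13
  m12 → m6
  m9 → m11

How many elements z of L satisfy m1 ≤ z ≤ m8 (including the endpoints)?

The interval [m1, m8] = {m1, m13, m17, m18, m19, m5, m8}, which has 7 elements.

7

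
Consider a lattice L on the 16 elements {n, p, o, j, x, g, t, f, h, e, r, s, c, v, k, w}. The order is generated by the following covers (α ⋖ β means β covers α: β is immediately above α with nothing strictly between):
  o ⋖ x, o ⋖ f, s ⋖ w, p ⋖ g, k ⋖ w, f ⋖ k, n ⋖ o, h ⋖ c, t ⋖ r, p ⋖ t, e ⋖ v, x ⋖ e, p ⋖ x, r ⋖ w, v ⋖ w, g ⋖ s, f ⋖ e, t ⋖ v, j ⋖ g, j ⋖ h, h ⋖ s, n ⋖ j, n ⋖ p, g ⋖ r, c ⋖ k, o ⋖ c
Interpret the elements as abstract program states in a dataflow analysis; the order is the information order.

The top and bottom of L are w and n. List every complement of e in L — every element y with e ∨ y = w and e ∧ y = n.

h, j

Need y with e ∨ y = w and e ∧ y = n.
Checking each element gives: h, j.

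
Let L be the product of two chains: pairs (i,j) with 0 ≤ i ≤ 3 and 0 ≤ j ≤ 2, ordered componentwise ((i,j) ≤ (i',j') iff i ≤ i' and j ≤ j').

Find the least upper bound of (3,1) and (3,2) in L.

(3,2)

Common upper bounds of {(3,1), (3,2)}: (3,2).
The least among these is (3,2).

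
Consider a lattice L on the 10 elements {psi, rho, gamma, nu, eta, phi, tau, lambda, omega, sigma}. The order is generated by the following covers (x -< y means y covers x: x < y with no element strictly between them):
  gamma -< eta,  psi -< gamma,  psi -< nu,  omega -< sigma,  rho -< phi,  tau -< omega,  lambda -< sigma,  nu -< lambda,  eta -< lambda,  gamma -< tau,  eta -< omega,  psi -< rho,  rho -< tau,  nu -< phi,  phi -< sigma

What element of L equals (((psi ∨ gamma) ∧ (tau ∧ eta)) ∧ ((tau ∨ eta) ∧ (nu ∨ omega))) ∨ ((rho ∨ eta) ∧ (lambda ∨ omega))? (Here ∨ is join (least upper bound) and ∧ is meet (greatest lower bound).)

omega

psi ∨ gamma = gamma
tau ∧ eta = gamma
gamma ∧ gamma = gamma
tau ∨ eta = omega
nu ∨ omega = sigma
omega ∧ sigma = omega
gamma ∧ omega = gamma
rho ∨ eta = omega
lambda ∨ omega = sigma
omega ∧ sigma = omega
gamma ∨ omega = omega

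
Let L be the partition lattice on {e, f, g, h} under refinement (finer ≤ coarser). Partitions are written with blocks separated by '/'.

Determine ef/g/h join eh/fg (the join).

efgh

The join of ef/g/h and eh/fg merges any blocks that overlap across the partitions, giving efgh.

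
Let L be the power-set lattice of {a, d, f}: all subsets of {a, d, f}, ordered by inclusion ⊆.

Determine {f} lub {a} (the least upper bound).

Common upper bounds of {{f}, {a}}: {a,d,f}, {a,f}.
The least among these is {a,f}.

{a,f}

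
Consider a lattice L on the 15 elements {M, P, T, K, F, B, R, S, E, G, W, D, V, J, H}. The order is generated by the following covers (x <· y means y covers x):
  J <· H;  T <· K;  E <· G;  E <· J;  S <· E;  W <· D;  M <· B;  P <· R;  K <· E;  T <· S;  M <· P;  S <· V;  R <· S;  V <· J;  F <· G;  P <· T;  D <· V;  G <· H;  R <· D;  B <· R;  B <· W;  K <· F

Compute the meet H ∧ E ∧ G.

Common lower bounds of {H, E, G}: B, E, K, M, P, R, S, T.
The greatest among these is E.

E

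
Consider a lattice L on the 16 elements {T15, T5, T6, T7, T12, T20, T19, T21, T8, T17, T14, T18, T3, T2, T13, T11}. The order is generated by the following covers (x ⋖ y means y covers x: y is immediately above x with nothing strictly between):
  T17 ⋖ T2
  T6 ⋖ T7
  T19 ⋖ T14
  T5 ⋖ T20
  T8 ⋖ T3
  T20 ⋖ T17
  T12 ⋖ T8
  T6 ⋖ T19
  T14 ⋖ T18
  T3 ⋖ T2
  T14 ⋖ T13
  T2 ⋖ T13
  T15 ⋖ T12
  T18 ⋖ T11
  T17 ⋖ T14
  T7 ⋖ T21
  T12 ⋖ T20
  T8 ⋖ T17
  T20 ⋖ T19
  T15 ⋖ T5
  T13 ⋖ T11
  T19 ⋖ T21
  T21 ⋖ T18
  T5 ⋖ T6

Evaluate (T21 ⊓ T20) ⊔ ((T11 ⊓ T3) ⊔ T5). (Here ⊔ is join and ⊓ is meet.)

T2

T21 ∧ T20 = T20
T11 ∧ T3 = T3
T3 ∨ T5 = T2
T20 ∨ T2 = T2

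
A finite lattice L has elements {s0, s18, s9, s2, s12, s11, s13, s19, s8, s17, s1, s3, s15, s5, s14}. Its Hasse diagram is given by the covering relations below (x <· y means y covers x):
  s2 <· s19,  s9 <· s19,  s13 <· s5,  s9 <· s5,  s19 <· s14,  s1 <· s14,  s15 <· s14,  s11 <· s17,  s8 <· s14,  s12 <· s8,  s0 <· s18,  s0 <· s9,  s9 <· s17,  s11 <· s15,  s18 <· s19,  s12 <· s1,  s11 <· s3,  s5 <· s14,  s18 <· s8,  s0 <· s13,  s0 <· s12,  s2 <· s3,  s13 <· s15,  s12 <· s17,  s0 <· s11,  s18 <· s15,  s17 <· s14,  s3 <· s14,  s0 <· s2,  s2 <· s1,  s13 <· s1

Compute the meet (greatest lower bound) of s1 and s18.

Common lower bounds of {s1, s18}: s0.
The greatest among these is s0.

s0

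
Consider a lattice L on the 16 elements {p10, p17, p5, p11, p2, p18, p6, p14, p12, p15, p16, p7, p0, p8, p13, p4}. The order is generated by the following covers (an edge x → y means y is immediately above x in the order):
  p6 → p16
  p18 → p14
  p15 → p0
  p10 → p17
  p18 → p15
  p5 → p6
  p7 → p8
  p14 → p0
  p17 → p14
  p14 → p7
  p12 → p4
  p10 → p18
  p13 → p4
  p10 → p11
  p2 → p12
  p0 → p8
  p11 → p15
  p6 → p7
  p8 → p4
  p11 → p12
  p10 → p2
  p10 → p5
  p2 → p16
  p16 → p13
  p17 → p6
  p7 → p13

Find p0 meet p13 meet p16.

p17

Common lower bounds of {p0, p13, p16}: p10, p17.
The greatest among these is p17.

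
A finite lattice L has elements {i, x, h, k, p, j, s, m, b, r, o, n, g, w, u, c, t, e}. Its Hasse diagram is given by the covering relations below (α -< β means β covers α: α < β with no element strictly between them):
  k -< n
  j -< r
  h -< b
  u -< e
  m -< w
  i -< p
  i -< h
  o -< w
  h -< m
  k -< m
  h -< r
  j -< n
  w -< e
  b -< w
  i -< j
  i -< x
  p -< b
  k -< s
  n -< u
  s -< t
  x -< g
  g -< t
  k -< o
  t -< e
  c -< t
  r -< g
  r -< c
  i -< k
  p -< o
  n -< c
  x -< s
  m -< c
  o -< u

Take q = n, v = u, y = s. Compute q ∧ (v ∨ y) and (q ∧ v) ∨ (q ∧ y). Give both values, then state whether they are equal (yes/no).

v ∨ y = e, so q ∧ (v ∨ y) = n ∧ e = n.
q ∧ v = n and q ∧ y = k, so (q ∧ v) ∨ (q ∧ y) = n ∨ k = n.
Equal: yes.

n; n; yes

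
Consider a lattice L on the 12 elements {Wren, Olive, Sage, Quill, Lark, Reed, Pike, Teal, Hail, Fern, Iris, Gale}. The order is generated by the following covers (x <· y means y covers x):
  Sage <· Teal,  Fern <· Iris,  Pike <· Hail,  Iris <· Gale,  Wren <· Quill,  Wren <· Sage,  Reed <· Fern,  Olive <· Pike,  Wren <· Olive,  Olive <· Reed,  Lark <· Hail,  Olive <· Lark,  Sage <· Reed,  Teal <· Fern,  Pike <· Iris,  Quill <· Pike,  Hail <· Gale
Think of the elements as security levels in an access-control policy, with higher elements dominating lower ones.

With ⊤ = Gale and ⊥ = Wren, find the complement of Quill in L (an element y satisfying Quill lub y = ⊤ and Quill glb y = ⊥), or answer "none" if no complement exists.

For every candidate y, either Quill ∨ y ≠ Gale or Quill ∧ y ≠ Wren; no complement exists.

none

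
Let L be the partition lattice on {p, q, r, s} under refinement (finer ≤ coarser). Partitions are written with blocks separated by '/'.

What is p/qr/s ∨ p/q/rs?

p/qrs

Common upper bounds of {p/qr/s, p/q/rs}: p/qrs, pqrs.
The least among these is p/qrs.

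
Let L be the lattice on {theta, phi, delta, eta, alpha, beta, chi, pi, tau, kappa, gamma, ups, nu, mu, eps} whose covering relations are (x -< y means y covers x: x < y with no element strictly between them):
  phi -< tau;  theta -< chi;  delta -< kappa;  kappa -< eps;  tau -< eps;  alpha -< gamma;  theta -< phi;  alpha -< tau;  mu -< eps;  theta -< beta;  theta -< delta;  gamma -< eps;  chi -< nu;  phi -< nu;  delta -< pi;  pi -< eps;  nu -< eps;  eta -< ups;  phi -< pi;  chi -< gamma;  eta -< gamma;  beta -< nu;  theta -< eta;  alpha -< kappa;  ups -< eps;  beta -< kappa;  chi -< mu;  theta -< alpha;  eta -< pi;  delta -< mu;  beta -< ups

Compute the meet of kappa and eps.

kappa

Common lower bounds of {kappa, eps}: alpha, beta, delta, kappa, theta.
The greatest among these is kappa.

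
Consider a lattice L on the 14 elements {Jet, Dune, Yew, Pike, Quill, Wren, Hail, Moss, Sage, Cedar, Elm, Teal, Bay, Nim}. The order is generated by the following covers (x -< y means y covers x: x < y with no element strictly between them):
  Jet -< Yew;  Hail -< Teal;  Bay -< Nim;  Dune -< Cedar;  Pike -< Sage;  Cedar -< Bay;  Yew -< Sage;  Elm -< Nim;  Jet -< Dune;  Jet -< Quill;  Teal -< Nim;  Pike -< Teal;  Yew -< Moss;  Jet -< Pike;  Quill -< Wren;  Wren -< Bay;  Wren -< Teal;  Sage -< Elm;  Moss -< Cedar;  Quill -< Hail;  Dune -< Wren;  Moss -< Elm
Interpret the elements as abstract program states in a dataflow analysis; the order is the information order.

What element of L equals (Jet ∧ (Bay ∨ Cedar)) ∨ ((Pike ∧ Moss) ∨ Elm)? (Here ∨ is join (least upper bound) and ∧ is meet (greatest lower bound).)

Elm

Bay ∨ Cedar = Bay
Jet ∧ Bay = Jet
Pike ∧ Moss = Jet
Jet ∨ Elm = Elm
Jet ∨ Elm = Elm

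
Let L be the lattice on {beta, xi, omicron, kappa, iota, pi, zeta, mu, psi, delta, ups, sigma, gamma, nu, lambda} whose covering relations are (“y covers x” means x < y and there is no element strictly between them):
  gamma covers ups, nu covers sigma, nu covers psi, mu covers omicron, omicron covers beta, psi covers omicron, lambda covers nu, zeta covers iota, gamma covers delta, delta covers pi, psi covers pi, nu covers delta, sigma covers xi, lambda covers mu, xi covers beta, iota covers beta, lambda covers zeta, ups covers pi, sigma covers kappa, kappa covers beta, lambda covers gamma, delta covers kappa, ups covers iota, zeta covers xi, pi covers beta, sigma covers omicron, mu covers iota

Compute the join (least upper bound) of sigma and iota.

lambda

Common upper bounds of {sigma, iota}: lambda.
The least among these is lambda.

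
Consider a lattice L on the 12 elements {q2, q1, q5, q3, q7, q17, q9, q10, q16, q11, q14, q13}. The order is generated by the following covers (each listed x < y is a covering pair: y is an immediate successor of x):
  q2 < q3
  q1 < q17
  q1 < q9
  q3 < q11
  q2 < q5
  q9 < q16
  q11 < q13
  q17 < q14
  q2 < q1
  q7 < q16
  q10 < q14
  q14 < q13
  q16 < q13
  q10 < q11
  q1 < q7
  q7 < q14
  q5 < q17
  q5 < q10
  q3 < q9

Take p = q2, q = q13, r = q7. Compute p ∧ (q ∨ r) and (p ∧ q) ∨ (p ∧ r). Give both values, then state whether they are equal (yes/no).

q ∨ r = q13, so p ∧ (q ∨ r) = q2 ∧ q13 = q2.
p ∧ q = q2 and p ∧ r = q2, so (p ∧ q) ∨ (p ∧ r) = q2 ∨ q2 = q2.
Equal: yes.

q2; q2; yes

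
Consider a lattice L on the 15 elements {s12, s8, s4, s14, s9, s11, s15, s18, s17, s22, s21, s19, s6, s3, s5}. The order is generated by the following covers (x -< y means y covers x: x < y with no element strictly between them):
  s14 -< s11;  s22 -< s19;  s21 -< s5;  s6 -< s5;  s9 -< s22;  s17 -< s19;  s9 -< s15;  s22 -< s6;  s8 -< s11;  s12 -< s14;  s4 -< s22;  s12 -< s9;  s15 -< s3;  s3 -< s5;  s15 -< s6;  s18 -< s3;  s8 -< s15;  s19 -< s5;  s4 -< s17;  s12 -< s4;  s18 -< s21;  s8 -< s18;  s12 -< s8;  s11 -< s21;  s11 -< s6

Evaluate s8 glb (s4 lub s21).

s4 ∨ s21 = s5
s8 ∧ s5 = s8

s8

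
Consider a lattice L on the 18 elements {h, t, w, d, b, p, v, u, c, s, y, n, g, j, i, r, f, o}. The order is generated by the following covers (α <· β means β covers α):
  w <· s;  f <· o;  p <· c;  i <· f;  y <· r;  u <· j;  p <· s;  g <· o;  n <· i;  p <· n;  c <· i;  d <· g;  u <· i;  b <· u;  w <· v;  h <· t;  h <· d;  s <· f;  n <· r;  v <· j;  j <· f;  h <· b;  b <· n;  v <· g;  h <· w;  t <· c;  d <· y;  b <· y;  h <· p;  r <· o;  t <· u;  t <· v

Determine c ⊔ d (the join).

o

Common upper bounds of {c, d}: o.
The least among these is o.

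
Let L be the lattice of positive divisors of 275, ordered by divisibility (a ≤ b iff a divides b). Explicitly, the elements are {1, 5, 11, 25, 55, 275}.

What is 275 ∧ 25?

25

Common lower bounds of {275, 25}: 1, 25, 5.
The greatest among these is 25.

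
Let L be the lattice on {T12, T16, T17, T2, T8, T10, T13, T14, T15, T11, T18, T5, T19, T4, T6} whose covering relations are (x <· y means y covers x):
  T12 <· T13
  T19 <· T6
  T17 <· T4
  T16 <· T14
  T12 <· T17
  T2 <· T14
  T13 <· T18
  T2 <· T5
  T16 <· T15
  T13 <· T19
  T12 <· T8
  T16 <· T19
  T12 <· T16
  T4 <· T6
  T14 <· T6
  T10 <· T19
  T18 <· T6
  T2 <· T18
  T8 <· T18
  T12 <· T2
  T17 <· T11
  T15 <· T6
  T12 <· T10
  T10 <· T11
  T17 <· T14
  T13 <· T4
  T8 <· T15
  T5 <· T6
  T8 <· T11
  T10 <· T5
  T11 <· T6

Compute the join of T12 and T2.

T2

Common upper bounds of {T12, T2}: T14, T18, T2, T5, T6.
The least among these is T2.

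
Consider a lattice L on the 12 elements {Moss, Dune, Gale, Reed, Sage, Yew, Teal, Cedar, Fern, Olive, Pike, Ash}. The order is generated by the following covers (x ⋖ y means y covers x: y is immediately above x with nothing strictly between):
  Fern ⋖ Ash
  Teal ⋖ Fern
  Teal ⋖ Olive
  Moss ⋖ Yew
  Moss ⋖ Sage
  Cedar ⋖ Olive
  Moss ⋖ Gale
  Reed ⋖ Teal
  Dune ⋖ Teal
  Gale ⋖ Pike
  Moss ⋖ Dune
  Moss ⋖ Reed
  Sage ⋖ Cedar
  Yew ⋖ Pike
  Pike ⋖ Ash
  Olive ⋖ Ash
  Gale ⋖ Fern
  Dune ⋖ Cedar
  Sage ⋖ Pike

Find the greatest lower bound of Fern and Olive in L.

Teal

Common lower bounds of {Fern, Olive}: Dune, Moss, Reed, Teal.
The greatest among these is Teal.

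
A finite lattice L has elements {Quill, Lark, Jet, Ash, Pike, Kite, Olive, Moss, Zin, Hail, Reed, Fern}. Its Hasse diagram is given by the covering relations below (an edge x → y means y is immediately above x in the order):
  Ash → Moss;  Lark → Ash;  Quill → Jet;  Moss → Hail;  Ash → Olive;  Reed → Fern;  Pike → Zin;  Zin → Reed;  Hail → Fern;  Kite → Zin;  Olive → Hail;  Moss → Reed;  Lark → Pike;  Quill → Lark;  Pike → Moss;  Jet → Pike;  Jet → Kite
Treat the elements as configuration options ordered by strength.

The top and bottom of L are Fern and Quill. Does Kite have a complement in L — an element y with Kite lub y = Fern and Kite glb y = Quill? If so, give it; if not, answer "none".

Need y with Kite ∨ y = Fern and Kite ∧ y = Quill.
Checking each element gives: Olive.

Olive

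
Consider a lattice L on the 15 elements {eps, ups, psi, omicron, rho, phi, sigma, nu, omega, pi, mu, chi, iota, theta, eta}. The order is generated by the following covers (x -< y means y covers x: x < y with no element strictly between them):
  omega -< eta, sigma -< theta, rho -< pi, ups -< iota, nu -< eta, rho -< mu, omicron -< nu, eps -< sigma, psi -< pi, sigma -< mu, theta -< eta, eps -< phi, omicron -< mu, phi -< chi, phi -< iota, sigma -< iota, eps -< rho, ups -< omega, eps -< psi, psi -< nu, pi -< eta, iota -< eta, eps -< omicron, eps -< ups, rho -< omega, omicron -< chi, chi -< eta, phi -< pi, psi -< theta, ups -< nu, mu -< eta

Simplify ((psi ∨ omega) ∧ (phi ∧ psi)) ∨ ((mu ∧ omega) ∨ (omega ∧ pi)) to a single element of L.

psi ∨ omega = eta
phi ∧ psi = eps
eta ∧ eps = eps
mu ∧ omega = rho
omega ∧ pi = rho
rho ∨ rho = rho
eps ∨ rho = rho

rho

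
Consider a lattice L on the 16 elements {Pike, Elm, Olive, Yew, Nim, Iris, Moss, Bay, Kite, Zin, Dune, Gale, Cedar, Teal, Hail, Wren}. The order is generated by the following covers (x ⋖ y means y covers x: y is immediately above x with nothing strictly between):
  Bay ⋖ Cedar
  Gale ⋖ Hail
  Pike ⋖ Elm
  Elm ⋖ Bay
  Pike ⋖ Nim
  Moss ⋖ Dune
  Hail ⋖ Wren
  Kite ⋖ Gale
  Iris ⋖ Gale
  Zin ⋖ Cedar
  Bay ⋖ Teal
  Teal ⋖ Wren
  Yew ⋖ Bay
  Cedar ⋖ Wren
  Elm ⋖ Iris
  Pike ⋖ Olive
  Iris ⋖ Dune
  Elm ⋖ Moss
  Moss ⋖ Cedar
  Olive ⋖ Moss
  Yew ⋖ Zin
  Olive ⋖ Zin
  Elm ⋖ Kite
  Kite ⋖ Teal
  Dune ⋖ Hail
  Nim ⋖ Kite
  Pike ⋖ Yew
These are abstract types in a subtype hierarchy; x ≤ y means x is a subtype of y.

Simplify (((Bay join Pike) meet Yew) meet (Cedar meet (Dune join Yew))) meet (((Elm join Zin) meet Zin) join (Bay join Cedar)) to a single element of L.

Yew

Bay ∨ Pike = Bay
Bay ∧ Yew = Yew
Dune ∨ Yew = Wren
Cedar ∧ Wren = Cedar
Yew ∧ Cedar = Yew
Elm ∨ Zin = Cedar
Cedar ∧ Zin = Zin
Bay ∨ Cedar = Cedar
Zin ∨ Cedar = Cedar
Yew ∧ Cedar = Yew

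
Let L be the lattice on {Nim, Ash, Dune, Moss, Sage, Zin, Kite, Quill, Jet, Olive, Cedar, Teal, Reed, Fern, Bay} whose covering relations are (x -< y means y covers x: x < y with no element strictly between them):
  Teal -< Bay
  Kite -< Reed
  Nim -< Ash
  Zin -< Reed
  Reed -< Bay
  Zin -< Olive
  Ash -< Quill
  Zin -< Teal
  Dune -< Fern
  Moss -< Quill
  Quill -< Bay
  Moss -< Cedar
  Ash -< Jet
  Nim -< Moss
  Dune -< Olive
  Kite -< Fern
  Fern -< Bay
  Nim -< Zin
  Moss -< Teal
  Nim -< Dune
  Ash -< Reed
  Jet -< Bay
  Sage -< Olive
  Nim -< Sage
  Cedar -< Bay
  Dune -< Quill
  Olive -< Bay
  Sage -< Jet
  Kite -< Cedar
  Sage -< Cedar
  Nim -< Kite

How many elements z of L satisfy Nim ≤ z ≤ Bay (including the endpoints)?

The interval [Nim, Bay] = {Ash, Bay, Cedar, Dune, Fern, Jet, Kite, Moss, Nim, Olive, Quill, Reed, Sage, Teal, Zin}, which has 15 elements.

15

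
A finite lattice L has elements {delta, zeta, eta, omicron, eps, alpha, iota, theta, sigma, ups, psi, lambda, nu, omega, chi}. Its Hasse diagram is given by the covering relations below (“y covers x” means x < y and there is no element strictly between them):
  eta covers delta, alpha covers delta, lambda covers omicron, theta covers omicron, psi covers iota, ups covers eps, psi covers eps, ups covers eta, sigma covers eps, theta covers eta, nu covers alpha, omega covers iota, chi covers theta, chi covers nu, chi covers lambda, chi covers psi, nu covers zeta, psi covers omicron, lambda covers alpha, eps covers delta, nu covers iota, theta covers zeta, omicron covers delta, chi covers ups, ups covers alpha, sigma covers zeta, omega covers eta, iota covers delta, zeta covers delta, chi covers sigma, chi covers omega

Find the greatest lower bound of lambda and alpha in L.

alpha

Common lower bounds of {lambda, alpha}: alpha, delta.
The greatest among these is alpha.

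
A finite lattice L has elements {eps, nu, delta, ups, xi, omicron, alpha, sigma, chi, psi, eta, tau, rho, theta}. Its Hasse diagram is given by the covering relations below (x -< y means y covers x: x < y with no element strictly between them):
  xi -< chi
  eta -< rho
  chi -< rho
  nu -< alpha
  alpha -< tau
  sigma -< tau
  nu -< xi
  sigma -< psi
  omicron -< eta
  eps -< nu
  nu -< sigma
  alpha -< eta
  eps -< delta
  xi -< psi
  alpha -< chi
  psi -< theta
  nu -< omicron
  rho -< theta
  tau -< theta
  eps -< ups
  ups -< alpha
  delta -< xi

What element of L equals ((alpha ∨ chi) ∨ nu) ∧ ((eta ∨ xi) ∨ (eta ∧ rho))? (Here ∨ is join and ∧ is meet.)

chi

alpha ∨ chi = chi
chi ∨ nu = chi
eta ∨ xi = rho
eta ∧ rho = eta
rho ∨ eta = rho
chi ∧ rho = chi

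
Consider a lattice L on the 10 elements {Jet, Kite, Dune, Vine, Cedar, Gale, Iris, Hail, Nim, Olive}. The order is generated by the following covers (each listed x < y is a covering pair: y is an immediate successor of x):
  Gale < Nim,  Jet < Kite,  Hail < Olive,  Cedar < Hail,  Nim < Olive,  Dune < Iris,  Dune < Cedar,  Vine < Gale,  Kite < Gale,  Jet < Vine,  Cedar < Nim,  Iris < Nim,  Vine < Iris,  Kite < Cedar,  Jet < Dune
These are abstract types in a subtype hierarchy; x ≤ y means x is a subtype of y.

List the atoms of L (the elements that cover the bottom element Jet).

The atoms are exactly the elements that cover Jet: Dune, Kite, Vine.

Dune, Kite, Vine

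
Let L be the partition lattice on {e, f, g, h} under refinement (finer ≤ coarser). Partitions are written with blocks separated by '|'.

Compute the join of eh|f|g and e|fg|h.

eh|fg

The join of eh|f|g and e|fg|h merges any blocks that overlap across the partitions, giving eh|fg.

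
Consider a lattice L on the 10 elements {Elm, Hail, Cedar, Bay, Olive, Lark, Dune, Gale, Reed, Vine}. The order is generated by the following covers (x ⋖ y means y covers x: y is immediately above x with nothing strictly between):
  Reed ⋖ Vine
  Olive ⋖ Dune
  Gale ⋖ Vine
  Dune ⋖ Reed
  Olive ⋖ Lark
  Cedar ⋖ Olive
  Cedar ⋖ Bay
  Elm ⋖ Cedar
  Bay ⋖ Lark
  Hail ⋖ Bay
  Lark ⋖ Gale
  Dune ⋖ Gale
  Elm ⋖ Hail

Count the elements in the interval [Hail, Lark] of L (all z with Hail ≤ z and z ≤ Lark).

3

The interval [Hail, Lark] = {Bay, Hail, Lark}, which has 3 elements.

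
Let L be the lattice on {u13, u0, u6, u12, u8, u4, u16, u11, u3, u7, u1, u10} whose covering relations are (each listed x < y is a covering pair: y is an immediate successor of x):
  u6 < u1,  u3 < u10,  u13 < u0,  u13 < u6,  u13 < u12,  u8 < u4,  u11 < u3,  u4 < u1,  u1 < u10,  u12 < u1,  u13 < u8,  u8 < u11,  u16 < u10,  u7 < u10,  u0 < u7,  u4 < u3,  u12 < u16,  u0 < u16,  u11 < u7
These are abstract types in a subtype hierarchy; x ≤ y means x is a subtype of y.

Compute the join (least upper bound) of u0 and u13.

u0

Common upper bounds of {u0, u13}: u0, u10, u16, u7.
The least among these is u0.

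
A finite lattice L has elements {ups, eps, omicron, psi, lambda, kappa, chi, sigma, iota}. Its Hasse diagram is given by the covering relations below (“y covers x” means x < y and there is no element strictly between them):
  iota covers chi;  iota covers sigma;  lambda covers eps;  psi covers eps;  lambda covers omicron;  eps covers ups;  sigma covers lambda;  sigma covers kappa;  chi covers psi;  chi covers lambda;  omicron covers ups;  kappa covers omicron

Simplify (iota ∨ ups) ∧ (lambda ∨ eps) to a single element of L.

iota ∨ ups = iota
lambda ∨ eps = lambda
iota ∧ lambda = lambda

lambda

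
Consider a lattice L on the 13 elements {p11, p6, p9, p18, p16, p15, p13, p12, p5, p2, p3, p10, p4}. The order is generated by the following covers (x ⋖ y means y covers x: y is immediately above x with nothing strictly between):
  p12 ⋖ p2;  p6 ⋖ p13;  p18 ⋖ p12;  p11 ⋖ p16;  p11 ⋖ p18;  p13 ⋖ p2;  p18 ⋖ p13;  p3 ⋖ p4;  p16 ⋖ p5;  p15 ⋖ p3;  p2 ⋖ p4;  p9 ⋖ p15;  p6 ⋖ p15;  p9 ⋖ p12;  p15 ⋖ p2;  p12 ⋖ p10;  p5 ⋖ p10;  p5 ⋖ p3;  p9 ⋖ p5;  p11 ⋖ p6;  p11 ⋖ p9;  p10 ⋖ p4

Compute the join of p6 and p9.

Common upper bounds of {p6, p9}: p15, p2, p3, p4.
The least among these is p15.

p15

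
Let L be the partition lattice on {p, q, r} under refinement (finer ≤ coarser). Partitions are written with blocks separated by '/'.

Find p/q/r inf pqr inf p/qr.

p/q/r

The meet (common refinement) of p/q/r, pqr, p/qr intersects blocks pairwise, giving p/q/r.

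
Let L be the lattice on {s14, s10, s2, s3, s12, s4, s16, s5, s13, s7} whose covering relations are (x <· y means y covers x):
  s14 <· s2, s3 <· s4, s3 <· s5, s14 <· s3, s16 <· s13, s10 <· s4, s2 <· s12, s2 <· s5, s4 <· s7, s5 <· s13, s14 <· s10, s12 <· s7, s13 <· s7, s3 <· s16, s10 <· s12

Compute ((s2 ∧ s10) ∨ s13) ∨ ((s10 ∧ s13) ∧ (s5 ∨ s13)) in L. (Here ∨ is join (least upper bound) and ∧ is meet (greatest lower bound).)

s2 ∧ s10 = s14
s14 ∨ s13 = s13
s10 ∧ s13 = s14
s5 ∨ s13 = s13
s14 ∧ s13 = s14
s13 ∨ s14 = s13

s13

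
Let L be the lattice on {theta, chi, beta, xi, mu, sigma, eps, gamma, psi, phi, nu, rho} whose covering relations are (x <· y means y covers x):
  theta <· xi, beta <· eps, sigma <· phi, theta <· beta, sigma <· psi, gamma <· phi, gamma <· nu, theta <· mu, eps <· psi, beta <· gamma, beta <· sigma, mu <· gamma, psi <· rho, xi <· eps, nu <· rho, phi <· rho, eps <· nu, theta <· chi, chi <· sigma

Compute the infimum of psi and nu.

Common lower bounds of {psi, nu}: beta, eps, theta, xi.
The greatest among these is eps.

eps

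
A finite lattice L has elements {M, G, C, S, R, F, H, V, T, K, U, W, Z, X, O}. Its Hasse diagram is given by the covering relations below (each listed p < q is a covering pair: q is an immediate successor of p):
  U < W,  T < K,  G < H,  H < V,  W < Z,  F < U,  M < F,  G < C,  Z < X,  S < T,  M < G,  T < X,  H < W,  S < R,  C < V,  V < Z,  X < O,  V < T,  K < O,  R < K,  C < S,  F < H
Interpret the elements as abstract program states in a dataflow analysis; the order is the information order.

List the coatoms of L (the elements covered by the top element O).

The coatoms are exactly the elements covered by O: K, X.

K, X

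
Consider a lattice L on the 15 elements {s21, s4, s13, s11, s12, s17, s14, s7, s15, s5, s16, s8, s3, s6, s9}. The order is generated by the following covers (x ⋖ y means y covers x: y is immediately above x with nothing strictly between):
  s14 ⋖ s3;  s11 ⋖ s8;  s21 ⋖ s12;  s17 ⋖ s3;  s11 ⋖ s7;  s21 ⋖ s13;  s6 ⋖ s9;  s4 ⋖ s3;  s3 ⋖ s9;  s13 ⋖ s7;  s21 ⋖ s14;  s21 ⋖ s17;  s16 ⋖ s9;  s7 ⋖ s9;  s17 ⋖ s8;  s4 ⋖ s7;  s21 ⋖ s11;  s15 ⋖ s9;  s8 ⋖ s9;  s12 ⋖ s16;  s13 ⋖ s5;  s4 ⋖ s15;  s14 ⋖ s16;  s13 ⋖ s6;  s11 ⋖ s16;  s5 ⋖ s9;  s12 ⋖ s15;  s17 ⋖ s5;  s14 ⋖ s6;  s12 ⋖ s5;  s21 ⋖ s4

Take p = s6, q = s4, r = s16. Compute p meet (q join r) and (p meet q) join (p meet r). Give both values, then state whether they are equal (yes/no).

q join r = s9, so p meet (q join r) = s6 meet s9 = s6.
p meet q = s21 and p meet r = s14, so (p meet q) join (p meet r) = s21 join s14 = s14.
Equal: no.

s6; s14; no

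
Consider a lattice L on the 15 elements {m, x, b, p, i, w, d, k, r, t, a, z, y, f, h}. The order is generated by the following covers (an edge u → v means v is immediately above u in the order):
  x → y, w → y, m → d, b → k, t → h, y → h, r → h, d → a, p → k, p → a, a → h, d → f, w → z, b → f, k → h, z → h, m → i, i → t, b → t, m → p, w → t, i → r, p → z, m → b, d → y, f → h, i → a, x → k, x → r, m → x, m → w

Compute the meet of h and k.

Common lower bounds of {h, k}: b, k, m, p, x.
The greatest among these is k.

k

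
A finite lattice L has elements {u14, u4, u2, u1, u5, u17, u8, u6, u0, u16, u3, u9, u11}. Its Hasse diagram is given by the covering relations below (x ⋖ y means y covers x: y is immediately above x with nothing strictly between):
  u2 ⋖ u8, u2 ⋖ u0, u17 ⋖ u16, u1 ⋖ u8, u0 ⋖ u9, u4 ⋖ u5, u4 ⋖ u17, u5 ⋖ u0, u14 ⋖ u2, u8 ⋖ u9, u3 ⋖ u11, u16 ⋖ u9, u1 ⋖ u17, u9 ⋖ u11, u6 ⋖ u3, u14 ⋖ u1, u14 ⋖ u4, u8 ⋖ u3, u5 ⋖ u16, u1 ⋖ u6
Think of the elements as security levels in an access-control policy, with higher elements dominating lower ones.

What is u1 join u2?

u8

Common upper bounds of {u1, u2}: u11, u3, u8, u9.
The least among these is u8.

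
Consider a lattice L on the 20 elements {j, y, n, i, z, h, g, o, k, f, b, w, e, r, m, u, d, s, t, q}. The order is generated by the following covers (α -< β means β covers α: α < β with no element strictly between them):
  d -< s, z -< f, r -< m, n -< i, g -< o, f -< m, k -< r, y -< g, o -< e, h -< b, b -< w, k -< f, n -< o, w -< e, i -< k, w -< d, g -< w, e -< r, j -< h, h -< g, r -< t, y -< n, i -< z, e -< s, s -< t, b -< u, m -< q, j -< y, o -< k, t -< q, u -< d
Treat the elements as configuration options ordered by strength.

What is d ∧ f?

Common lower bounds of {d, f}: g, h, j, y.
The greatest among these is g.

g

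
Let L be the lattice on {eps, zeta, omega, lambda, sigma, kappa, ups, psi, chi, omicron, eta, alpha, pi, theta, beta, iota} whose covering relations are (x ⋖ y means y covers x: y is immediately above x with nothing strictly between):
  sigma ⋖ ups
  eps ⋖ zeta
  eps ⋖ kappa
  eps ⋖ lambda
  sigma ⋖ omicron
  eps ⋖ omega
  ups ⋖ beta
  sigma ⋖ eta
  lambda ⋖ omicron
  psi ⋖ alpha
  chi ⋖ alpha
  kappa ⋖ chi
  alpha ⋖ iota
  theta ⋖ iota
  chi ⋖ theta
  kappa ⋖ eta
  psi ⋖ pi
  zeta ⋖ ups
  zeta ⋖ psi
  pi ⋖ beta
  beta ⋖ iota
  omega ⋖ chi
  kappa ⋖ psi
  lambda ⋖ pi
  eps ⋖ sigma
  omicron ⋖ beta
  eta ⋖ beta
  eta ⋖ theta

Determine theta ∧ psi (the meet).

kappa

Common lower bounds of {theta, psi}: eps, kappa.
The greatest among these is kappa.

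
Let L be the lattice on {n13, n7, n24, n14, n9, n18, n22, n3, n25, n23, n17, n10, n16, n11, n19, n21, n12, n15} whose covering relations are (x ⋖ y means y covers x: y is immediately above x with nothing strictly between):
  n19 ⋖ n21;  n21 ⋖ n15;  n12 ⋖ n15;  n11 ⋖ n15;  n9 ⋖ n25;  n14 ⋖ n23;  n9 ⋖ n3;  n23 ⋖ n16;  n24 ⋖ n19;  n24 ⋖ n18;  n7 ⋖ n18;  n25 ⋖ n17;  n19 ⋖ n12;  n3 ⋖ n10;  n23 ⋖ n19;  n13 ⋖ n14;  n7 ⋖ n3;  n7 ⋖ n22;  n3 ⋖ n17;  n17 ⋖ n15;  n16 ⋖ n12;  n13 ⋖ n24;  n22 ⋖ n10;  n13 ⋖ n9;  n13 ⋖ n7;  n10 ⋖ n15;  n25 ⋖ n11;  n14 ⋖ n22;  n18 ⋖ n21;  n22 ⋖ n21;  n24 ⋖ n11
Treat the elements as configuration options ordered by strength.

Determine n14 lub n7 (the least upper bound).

Common upper bounds of {n14, n7}: n10, n15, n21, n22.
The least among these is n22.

n22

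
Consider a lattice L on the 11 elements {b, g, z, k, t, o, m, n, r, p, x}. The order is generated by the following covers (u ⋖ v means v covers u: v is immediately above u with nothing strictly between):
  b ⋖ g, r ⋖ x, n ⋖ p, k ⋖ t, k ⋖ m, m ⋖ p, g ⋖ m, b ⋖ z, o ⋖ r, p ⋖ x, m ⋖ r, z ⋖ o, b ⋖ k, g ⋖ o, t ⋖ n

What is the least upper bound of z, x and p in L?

x

Common upper bounds of {z, x, p}: x.
The least among these is x.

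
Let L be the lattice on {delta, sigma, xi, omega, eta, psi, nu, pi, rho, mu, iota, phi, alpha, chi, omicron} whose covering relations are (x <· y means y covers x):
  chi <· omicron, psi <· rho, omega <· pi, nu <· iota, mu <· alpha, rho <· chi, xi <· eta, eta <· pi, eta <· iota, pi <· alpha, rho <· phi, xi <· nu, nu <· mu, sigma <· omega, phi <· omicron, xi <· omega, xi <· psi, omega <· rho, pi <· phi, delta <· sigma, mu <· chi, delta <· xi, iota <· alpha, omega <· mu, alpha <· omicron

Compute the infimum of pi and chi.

omega

Common lower bounds of {pi, chi}: delta, omega, sigma, xi.
The greatest among these is omega.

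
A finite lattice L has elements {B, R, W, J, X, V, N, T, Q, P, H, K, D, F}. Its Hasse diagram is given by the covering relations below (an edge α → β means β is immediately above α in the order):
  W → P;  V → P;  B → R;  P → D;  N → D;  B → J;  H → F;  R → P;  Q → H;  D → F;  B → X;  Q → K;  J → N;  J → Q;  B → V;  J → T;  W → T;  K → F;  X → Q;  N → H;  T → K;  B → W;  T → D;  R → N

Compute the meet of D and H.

Common lower bounds of {D, H}: B, J, N, R.
The greatest among these is N.

N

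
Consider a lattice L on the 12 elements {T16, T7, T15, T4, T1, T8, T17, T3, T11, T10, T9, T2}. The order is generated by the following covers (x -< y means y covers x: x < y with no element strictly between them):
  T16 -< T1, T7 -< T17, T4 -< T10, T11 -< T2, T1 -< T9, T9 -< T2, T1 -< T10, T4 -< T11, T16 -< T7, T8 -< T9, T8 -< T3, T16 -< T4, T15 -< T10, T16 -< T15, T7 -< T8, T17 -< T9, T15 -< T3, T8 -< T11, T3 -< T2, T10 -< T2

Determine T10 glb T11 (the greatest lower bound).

T4

Common lower bounds of {T10, T11}: T16, T4.
The greatest among these is T4.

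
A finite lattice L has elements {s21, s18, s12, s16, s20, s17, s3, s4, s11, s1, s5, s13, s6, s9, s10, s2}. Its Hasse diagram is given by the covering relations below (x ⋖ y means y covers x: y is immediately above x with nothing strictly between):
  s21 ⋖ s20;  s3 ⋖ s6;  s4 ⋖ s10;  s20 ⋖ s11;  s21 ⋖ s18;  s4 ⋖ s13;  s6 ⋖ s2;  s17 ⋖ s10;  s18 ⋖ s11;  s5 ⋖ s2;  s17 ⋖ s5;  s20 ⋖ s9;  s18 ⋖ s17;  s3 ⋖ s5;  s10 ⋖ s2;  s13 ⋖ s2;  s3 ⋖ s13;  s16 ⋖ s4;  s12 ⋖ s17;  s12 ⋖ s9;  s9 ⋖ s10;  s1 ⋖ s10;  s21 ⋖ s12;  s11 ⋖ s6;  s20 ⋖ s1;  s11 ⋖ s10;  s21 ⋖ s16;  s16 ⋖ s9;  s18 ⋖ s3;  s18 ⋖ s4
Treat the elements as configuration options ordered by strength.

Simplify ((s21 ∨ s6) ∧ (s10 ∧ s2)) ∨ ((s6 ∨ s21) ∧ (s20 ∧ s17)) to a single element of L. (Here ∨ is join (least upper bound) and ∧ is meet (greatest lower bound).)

s11

s21 ∨ s6 = s6
s10 ∧ s2 = s10
s6 ∧ s10 = s11
s6 ∨ s21 = s6
s20 ∧ s17 = s21
s6 ∧ s21 = s21
s11 ∨ s21 = s11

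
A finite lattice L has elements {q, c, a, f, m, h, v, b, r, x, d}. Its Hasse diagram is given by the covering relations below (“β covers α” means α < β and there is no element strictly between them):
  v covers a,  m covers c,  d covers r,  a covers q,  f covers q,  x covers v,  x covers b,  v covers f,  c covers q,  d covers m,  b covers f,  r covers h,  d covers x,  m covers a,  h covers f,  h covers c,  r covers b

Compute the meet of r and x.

b

Common lower bounds of {r, x}: b, f, q.
The greatest among these is b.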